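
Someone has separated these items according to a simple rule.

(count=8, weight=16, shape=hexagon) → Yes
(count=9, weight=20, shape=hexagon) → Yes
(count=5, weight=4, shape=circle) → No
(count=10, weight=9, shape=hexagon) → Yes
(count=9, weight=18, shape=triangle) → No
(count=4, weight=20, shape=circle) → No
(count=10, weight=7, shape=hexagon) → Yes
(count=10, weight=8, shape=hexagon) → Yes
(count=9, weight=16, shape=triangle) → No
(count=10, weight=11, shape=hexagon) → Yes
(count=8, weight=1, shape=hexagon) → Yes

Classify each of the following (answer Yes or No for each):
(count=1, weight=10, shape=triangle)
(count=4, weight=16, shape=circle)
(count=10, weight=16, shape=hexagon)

No, No, Yes

The common property of the 'Yes' items is: shape is hexagon. No 'No' item has it.
(count=1, weight=10, shape=triangle): shape is triangle, lacks this property → No.
(count=4, weight=16, shape=circle): shape is circle, lacks this property → No.
(count=10, weight=16, shape=hexagon): shape is hexagon, checks out → Yes.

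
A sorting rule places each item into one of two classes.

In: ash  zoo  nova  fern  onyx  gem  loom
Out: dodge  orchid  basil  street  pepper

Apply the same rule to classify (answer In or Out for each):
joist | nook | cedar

The common property of the 'In' items is: length ≤ 4. No 'Out' item has it.
joist — length 5, hence Out.
nook — length 4, hence In.
cedar — length 5, hence Out.

Out, In, Out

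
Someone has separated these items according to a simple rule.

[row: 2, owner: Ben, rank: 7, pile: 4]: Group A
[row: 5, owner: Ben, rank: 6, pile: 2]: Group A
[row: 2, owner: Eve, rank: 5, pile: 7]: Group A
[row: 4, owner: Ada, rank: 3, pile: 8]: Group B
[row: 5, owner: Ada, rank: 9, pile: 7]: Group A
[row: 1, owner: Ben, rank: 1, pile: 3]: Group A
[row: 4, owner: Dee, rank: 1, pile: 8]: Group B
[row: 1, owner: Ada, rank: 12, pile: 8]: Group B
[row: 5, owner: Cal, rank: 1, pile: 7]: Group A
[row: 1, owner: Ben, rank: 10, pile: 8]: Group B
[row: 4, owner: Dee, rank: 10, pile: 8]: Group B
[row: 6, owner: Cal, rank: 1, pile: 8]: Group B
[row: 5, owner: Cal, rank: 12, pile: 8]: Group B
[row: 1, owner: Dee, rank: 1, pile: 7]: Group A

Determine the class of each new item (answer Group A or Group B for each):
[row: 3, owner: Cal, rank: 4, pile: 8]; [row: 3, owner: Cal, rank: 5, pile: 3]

The common property of the 'Group A' items is: pile ≤ 7. No 'Group B' item has it.
Group B: [row: 3, owner: Cal, rank: 4, pile: 8], since pile = 8. Group A: [row: 3, owner: Cal, rank: 5, pile: 3], since pile = 3.

Group B, Group A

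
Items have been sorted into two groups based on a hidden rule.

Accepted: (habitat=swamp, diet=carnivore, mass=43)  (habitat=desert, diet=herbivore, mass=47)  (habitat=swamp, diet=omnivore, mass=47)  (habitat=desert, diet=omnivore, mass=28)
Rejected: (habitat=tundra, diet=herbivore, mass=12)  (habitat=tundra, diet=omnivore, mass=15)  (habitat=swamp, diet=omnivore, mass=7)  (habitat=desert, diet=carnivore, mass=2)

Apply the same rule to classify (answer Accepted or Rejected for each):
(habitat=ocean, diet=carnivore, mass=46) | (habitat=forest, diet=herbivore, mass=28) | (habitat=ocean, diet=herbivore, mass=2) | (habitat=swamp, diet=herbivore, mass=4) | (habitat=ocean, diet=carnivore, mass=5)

A rule that fits every label: mass ≥ 28 — true of each 'Accepted' example, false of each 'Rejected' one.

Accepted, Accepted, Rejected, Rejected, Rejected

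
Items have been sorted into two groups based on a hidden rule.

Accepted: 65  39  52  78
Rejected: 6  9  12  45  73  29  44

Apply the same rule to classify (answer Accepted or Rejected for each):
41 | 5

The classifier is using: multiple of 13.
41: Rejected (41 = 13·3 + 2). 5: Rejected (5 = 13·0 + 5).

Rejected, Rejected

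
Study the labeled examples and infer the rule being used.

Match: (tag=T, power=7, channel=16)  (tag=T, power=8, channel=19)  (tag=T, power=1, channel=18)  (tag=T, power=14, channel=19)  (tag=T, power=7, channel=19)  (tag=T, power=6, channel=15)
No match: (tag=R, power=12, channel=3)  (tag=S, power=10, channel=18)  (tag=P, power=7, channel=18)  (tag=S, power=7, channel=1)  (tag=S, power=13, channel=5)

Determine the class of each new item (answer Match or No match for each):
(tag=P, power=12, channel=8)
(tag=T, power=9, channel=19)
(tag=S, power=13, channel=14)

The rule appears to be: tag is T.
(tag=P, power=12, channel=8): tag is P, doesn't match → No match.
(tag=T, power=9, channel=19): tag is T, matches → Match.
(tag=S, power=13, channel=14): tag is S, doesn't match → No match.

No match, Match, No match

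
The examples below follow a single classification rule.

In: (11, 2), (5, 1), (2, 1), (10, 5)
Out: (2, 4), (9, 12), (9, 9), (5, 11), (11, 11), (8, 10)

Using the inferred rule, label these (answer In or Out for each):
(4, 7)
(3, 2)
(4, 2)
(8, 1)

Out, In, In, In

One predicate separates the groups cleanly: first > second.
(4, 7) — 4 < 7, hence Out. (3, 2) — 3 > 2, hence In. (4, 2) — 4 > 2, hence In. (8, 1) — 8 > 1, hence In.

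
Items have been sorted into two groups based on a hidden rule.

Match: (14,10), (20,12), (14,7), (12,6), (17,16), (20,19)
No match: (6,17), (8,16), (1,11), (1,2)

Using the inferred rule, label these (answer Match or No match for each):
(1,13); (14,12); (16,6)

The simplest hypothesis consistent with all the labels is: first > second.

No match, Match, Match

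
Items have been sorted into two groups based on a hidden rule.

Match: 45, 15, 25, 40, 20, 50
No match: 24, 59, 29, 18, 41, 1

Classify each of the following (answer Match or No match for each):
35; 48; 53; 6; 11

Match, No match, No match, No match, No match

A rule that fits every label: multiple of 5 — true of each 'Match' example, false of each 'No match' one.
Match: 35, since 35 = 5·7.
No match: 48, since 48 = 5·9 + 3.
No match: 53, since 53 = 5·10 + 3.
No match: 6, since 6 = 5·1 + 1.
No match: 11, since 11 = 5·2 + 1.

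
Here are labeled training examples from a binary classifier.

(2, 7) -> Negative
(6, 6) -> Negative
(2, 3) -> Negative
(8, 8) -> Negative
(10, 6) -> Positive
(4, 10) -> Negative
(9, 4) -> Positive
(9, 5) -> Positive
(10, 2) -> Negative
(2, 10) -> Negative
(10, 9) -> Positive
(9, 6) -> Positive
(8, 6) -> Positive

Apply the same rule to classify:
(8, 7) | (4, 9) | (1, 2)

Positive, Negative, Negative

The pattern is that an item is 'Positive' exactly when: first > second AND sum ≥ 13.
(8, 7): 8 > 7, 8+7 = 15, meets the rule → Positive.
(4, 9): 4 < 9, 4+9 = 13, does not satisfy this → Negative.
(1, 2): 1 < 2, 1+2 = 3, does not satisfy this → Negative.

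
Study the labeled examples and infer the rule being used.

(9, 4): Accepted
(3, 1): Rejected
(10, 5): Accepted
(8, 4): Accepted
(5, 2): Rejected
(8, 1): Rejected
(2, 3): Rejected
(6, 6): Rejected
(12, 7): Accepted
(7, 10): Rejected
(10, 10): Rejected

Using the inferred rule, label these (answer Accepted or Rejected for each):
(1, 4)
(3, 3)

All 'Accepted' examples share one property — first > second AND sum ≥ 12 — and every 'Rejected' example lacks it.

Rejected, Rejected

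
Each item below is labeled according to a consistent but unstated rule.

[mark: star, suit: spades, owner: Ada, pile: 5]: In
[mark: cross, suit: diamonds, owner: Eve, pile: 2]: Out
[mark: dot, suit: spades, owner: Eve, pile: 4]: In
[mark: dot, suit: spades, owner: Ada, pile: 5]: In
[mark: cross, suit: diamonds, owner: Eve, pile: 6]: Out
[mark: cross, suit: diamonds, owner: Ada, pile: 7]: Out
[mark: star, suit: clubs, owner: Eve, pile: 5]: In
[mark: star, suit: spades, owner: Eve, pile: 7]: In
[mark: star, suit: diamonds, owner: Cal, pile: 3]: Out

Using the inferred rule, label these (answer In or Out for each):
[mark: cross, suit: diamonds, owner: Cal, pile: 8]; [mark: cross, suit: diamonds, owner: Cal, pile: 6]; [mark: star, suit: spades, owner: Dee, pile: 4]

Out, Out, In

The common property of the 'In' items is: suit is not diamonds. No 'Out' item has it.
[mark: cross, suit: diamonds, owner: Cal, pile: 8]: Out (suit is diamonds). [mark: cross, suit: diamonds, owner: Cal, pile: 6]: Out (suit is diamonds). [mark: star, suit: spades, owner: Dee, pile: 4]: In (suit is spades).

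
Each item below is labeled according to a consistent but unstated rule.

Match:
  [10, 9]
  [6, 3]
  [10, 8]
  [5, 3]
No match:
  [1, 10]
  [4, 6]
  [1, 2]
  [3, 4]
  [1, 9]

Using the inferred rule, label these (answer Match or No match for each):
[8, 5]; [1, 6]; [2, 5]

Match, No match, No match

Rule: first > second. This holds for each 'Match' example and fails for each 'No match' one.
[8, 5] — 8 > 5, hence Match. [1, 6] — 1 < 6, hence No match. [2, 5] — 2 < 5, hence No match.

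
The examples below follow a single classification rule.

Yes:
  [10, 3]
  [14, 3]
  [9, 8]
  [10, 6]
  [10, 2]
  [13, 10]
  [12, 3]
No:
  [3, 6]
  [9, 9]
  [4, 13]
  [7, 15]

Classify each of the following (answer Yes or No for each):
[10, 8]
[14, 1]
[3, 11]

Yes, Yes, No

The common property of the 'Yes' items is: first > second. No 'No' item has it.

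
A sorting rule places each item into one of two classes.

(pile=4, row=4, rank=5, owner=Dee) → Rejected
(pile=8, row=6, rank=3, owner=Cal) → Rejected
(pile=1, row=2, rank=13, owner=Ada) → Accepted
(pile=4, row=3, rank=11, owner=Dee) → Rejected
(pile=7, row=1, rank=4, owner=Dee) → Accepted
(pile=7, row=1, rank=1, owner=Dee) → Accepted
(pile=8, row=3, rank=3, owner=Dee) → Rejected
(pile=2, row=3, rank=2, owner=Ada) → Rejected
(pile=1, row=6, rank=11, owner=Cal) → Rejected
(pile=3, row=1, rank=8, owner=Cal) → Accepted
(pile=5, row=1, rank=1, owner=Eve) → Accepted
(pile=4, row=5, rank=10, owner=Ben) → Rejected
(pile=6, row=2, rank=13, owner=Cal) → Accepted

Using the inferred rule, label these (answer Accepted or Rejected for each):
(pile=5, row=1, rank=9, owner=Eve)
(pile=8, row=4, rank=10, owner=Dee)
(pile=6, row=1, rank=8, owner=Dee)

Accepted, Rejected, Accepted

Rule: row ≤ 2. This holds for each 'Accepted' example and fails for each 'Rejected' one.
(pile=5, row=1, rank=9, owner=Eve): row = 1, passes → Accepted. (pile=8, row=4, rank=10, owner=Dee): row = 4, doesn't qualify → Rejected. (pile=6, row=1, rank=8, owner=Dee): row = 1, passes → Accepted.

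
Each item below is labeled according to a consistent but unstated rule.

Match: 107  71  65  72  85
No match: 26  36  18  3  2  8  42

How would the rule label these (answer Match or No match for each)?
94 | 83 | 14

Match, Match, No match

'Match' ⟺ at least 65.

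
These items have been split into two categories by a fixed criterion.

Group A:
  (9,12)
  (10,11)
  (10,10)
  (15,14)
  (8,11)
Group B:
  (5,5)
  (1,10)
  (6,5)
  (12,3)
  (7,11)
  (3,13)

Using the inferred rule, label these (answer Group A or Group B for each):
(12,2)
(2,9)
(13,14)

A rule that fits every label: sum ≥ 19 — true of each 'Group A' example, false of each 'Group B' one.
(12,2): Group B (12+2 = 14). (2,9): Group B (2+9 = 11). (13,14): Group A (13+14 = 27).

Group B, Group B, Group A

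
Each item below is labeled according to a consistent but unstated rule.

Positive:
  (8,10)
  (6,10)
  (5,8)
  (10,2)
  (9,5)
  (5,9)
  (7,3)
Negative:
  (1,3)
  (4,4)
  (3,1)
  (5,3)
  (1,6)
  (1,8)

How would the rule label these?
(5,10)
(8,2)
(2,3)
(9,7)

Positive, Positive, Negative, Positive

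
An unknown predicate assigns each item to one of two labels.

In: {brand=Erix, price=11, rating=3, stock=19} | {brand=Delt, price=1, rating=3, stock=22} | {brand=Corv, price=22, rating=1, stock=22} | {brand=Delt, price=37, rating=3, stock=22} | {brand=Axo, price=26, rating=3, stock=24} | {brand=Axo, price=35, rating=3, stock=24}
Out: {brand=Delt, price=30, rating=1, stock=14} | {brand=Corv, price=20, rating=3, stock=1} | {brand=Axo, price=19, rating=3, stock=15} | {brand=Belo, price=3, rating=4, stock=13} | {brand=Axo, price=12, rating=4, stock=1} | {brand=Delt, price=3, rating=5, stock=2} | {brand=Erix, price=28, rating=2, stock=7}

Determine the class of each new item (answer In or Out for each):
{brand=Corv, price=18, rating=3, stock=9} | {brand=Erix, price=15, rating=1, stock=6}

Out, Out

A rule that fits every label: stock ≥ 19 — true of each 'In' example, false of each 'Out' one.
{brand=Corv, price=18, rating=3, stock=9} — stock = 9, hence Out.
{brand=Erix, price=15, rating=1, stock=6} — stock = 6, hence Out.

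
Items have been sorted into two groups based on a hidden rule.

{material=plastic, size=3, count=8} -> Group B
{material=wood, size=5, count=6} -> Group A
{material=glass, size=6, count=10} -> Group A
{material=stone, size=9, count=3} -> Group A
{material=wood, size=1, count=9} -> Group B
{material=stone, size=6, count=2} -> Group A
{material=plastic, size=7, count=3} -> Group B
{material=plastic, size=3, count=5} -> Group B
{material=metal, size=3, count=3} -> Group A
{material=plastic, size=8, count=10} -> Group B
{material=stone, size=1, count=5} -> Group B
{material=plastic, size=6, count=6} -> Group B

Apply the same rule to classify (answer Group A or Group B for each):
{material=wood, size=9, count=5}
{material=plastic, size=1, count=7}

Group A, Group B

All 'Group A' examples share one property — material is not plastic AND size ≥ 3 — and every 'Group B' example lacks it.
{material=wood, size=9, count=5}: material is wood, size = 9 — qualifies, so Group A. {material=plastic, size=1, count=7}: material is plastic, size = 1 — does not fit, so Group B.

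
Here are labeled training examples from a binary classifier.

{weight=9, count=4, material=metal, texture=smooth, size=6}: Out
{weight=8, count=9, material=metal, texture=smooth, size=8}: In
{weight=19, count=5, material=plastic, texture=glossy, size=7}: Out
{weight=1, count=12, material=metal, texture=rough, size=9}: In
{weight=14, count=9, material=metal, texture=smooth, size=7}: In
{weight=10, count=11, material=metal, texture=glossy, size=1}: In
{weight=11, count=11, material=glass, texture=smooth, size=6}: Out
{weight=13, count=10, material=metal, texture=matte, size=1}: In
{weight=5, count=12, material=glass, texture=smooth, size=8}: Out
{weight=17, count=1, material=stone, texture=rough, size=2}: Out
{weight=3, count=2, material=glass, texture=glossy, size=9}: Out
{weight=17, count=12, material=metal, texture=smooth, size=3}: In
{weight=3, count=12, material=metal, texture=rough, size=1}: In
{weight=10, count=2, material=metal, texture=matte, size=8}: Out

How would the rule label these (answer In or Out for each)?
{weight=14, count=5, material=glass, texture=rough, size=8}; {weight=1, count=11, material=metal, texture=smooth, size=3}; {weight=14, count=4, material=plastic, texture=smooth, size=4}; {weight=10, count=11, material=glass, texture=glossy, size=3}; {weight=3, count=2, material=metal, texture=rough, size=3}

Out, In, Out, Out, Out

A rule that fits every label: material is metal AND count ≥ 5 — true of each 'In' example, false of each 'Out' one.
{weight=14, count=5, material=glass, texture=rough, size=8} — material is glass, count = 5, hence Out. {weight=1, count=11, material=metal, texture=smooth, size=3} — material is metal, count = 11, hence In. {weight=14, count=4, material=plastic, texture=smooth, size=4} — material is plastic, count = 4, hence Out. {weight=10, count=11, material=glass, texture=glossy, size=3} — material is glass, count = 11, hence Out. {weight=3, count=2, material=metal, texture=rough, size=3} — material is metal, count = 2, hence Out.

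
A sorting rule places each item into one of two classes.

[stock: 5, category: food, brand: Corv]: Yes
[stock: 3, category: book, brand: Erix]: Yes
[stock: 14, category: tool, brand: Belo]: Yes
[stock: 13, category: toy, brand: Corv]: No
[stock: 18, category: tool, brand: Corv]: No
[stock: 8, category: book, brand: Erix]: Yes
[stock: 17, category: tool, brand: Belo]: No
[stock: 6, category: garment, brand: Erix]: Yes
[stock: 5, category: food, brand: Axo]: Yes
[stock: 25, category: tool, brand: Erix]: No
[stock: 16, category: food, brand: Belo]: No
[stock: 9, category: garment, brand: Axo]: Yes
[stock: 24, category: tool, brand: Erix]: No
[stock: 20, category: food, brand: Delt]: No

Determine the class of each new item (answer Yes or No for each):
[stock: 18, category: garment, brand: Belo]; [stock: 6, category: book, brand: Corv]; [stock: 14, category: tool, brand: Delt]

No, Yes, Yes

The pattern is that an item is 'Yes' exactly when: stock ≤ 9 OR stock = 14.
[stock: 18, category: garment, brand: Belo] — stock = 18, hence No.
[stock: 6, category: book, brand: Corv] — stock = 6, hence Yes.
[stock: 14, category: tool, brand: Delt] — stock = 14, hence Yes.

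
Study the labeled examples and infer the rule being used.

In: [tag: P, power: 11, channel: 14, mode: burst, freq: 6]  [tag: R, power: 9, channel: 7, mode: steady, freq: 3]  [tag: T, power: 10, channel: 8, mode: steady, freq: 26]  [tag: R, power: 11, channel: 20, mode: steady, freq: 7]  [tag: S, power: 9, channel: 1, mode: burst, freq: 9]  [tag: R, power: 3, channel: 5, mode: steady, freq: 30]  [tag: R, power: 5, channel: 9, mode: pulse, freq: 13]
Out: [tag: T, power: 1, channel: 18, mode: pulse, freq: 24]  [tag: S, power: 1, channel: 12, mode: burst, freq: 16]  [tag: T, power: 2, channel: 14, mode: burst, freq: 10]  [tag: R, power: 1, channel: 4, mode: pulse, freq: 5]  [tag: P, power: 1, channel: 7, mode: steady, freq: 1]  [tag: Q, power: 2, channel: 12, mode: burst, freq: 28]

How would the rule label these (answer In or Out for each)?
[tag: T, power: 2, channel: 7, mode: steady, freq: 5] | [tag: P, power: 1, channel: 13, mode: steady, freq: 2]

Out, Out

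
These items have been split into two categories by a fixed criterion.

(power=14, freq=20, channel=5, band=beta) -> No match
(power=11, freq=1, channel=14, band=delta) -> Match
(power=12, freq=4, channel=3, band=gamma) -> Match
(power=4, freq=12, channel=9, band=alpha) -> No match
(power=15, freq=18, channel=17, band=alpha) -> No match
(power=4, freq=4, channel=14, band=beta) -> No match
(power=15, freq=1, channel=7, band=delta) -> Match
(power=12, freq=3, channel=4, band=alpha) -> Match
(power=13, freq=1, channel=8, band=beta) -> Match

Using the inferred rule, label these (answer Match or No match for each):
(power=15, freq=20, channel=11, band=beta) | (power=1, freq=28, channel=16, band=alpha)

No match, No match

'Match' ⟺ power ≥ 11 AND freq ≤ 4.
(power=15, freq=20, channel=11, band=beta) → power = 15, freq = 20 → No match.
(power=1, freq=28, channel=16, band=alpha) → power = 1, freq = 28 → No match.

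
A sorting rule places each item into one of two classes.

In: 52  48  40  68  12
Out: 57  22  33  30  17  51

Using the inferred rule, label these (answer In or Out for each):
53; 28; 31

Out, In, Out

All 'In' examples share one property — multiple of 4 — and every 'Out' example lacks it.
53: Out (53 = 4·13 + 1).
28: In (28 = 4·7).
31: Out (31 = 4·7 + 3).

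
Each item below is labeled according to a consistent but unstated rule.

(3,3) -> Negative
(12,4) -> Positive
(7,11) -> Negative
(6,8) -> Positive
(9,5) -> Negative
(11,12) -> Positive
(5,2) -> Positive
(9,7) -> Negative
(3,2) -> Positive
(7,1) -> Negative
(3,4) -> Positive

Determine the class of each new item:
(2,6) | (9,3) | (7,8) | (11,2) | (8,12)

Positive, Negative, Positive, Positive, Positive

The rule appears to be: second is even.
Positive: (2,6), since second 6. Negative: (9,3), since second 3. Positive: (7,8), since second 8. Positive: (11,2), since second 2. Positive: (8,12), since second 12.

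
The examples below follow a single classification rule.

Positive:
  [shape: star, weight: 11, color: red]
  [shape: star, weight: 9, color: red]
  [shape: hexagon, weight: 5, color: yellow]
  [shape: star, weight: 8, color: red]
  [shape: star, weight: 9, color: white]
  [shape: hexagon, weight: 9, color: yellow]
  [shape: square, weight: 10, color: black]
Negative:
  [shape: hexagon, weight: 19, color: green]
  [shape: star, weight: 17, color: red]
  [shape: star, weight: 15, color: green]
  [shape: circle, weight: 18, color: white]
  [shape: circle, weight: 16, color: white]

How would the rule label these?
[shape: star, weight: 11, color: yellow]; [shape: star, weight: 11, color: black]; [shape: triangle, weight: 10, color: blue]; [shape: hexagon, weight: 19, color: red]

The classifier is using: weight ≤ 11.
Positive: [shape: star, weight: 11, color: yellow], since weight = 11.
Positive: [shape: star, weight: 11, color: black], since weight = 11.
Positive: [shape: triangle, weight: 10, color: blue], since weight = 10.
Negative: [shape: hexagon, weight: 19, color: red], since weight = 19.

Positive, Positive, Positive, Negative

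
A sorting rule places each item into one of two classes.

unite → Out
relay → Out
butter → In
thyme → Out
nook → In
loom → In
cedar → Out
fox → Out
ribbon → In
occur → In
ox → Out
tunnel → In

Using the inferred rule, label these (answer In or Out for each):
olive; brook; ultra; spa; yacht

Out, In, Out, Out, Out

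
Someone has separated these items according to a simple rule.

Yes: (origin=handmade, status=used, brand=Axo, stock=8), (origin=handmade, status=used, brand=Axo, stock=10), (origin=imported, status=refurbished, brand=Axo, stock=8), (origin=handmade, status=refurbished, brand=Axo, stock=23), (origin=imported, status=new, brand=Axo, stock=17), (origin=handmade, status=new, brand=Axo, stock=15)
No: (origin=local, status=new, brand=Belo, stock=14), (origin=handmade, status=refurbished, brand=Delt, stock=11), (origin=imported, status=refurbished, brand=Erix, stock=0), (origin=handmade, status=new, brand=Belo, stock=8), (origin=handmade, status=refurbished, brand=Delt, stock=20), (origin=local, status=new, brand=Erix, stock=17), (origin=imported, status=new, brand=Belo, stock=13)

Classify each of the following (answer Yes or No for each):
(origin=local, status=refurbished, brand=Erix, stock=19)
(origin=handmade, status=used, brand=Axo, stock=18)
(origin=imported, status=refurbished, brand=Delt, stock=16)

No, Yes, No

The rule appears to be: brand is Axo.
(origin=local, status=refurbished, brand=Erix, stock=19): brand is Erix — doesn't qualify, so No.
(origin=handmade, status=used, brand=Axo, stock=18): brand is Axo — qualifies, so Yes.
(origin=imported, status=refurbished, brand=Delt, stock=16): brand is Delt — doesn't qualify, so No.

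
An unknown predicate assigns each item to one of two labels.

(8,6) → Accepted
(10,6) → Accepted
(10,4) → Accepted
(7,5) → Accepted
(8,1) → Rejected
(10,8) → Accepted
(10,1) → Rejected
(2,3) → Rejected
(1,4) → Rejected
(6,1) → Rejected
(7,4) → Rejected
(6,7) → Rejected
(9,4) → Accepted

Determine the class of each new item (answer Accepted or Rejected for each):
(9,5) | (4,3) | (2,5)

Accepted, Rejected, Rejected

The distinguishing property — first > second AND sum ≥ 12 — holds for all the 'Accepted' cases and none of the 'Rejected' cases.
(9,5) — 9 > 5, 9+5 = 14, hence Accepted. (4,3) — 4 > 3, 4+3 = 7, hence Rejected. (2,5) — 2 < 5, 2+5 = 7, hence Rejected.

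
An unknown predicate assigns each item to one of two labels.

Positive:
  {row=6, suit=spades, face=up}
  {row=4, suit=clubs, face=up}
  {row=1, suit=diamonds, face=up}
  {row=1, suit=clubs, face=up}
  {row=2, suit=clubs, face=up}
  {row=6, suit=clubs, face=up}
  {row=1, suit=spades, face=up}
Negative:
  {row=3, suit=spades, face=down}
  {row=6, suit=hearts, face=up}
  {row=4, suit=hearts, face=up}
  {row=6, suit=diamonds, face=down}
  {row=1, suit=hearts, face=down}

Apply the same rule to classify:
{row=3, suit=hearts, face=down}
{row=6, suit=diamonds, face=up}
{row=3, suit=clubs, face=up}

The distinguishing property — face is up AND suit is not hearts — holds for all the 'Positive' cases and none of the 'Negative' cases.

Negative, Positive, Positive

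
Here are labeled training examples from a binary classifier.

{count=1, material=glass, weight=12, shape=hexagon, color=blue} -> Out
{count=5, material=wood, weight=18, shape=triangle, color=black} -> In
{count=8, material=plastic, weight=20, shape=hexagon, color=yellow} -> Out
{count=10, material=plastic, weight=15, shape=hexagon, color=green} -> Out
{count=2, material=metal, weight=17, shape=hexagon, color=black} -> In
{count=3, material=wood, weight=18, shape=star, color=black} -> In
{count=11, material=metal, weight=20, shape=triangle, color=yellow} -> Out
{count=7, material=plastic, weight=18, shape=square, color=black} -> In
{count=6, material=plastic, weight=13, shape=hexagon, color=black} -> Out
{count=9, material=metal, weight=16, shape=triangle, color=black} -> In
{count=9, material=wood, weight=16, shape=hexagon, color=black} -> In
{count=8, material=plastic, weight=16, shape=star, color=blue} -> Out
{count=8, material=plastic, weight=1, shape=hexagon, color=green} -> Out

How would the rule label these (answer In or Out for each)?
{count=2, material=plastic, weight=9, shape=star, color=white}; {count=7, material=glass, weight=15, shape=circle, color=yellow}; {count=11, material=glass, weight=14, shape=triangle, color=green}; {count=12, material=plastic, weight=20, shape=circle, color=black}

Out, Out, Out, In

The common property of the 'In' items is: color is black AND weight ≥ 15. No 'Out' item has it.
{count=2, material=plastic, weight=9, shape=star, color=white} → color is white, weight = 9 → Out. {count=7, material=glass, weight=15, shape=circle, color=yellow} → color is yellow, weight = 15 → Out. {count=11, material=glass, weight=14, shape=triangle, color=green} → color is green, weight = 14 → Out. {count=12, material=plastic, weight=20, shape=circle, color=black} → color is black, weight = 20 → In.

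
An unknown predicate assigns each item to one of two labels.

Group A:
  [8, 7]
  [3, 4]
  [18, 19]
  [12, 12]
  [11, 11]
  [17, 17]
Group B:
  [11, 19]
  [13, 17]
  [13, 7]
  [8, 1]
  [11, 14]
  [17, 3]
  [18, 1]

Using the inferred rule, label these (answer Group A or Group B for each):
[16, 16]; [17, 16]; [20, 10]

Group A, Group A, Group B

Rule: |first − second| ≤ 1. This holds for each 'Group A' example and fails for each 'Group B' one.
[16, 16]: |16−16| = 0 — qualifies, so Group A. [17, 16]: |17−16| = 1 — qualifies, so Group A. [20, 10]: |20−10| = 10 — doesn't match, so Group B.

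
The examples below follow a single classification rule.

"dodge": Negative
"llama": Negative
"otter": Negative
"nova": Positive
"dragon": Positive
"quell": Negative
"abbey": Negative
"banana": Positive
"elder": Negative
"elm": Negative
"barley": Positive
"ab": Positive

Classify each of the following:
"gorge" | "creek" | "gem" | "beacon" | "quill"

The pattern is that an item is 'Positive' exactly when: even length.

Negative, Negative, Negative, Positive, Negative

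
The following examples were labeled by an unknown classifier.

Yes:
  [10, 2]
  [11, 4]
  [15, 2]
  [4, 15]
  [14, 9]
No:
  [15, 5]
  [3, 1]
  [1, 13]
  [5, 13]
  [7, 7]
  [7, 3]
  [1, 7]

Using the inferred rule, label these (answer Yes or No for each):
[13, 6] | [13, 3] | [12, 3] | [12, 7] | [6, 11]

The classifier is using: product is even.

Yes, No, Yes, Yes, Yes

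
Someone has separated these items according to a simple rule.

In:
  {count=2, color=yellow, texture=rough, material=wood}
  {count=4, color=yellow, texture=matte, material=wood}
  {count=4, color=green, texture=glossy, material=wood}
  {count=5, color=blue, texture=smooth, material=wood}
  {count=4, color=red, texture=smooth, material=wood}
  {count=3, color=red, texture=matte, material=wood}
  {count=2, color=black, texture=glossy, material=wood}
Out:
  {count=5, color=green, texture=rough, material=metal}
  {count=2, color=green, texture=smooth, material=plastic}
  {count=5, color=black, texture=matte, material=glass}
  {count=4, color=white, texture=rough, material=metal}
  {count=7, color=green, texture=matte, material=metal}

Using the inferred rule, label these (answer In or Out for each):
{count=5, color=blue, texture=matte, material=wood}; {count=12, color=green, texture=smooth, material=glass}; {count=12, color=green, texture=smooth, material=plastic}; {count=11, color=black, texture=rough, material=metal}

In, Out, Out, Out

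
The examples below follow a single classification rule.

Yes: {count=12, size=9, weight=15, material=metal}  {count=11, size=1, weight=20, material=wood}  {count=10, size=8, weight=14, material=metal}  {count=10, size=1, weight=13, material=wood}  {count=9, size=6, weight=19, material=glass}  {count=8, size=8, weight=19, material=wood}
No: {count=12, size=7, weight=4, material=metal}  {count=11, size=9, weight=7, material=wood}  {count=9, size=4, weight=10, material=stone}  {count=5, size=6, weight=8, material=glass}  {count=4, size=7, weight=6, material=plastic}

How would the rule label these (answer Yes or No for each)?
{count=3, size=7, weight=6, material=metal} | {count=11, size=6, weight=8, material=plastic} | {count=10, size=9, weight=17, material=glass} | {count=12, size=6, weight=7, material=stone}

The rule appears to be: weight ≥ 13.
{count=3, size=7, weight=6, material=metal}: No (weight = 6). {count=11, size=6, weight=8, material=plastic}: No (weight = 8). {count=10, size=9, weight=17, material=glass}: Yes (weight = 17). {count=12, size=6, weight=7, material=stone}: No (weight = 7).

No, No, Yes, No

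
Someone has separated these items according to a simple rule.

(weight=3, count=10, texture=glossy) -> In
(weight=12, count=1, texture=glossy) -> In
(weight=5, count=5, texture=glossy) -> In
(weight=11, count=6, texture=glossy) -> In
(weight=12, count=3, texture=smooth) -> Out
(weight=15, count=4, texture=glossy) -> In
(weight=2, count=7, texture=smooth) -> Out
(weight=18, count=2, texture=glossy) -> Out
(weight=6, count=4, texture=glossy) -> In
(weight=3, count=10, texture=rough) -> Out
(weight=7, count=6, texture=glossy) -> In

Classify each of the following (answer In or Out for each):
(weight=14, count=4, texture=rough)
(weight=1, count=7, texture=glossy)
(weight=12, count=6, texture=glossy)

Out, In, In

Rule: texture is glossy AND weight ≤ 15. This holds for each 'In' example and fails for each 'Out' one.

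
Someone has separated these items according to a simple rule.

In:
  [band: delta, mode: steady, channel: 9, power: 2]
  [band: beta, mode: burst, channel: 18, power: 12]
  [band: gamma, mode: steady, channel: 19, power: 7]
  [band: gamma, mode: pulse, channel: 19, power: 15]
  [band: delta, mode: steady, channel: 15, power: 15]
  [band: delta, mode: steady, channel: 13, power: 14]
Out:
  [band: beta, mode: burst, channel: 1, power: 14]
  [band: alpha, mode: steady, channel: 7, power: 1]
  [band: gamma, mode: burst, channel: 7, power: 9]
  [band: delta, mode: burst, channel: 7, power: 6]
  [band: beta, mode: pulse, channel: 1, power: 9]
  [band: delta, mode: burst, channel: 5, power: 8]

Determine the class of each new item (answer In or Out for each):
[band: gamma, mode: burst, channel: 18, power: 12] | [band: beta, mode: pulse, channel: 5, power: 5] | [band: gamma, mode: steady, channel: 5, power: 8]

In, Out, Out

The simplest hypothesis consistent with all the labels is: channel ≥ 9.
[band: gamma, mode: burst, channel: 18, power: 12] — channel = 18, hence In.
[band: beta, mode: pulse, channel: 5, power: 5] — channel = 5, hence Out.
[band: gamma, mode: steady, channel: 5, power: 8] — channel = 5, hence Out.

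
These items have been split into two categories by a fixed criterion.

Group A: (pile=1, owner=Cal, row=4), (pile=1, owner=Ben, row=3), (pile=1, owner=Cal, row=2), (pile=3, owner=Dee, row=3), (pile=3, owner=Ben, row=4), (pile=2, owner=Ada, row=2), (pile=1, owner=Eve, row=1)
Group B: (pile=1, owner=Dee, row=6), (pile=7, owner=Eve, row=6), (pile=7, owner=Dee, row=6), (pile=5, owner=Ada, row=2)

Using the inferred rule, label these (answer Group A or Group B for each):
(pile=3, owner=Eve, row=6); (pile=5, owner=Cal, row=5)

Group B, Group B

A rule that fits every label: row ≤ 4 AND pile ≤ 3 — true of each 'Group A' example, false of each 'Group B' one.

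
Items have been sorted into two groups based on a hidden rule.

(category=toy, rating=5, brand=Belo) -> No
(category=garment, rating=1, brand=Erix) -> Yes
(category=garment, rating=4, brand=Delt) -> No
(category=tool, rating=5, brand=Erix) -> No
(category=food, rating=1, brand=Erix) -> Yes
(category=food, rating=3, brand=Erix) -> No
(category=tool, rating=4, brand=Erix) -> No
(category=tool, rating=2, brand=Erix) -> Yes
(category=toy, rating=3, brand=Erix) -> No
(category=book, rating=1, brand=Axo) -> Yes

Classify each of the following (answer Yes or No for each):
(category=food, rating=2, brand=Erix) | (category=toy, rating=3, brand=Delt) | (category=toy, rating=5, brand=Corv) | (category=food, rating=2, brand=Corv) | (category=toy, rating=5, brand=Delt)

Yes, No, No, Yes, No

A rule that fits every label: rating ≤ 2 — true of each 'Yes' example, false of each 'No' one.
(category=food, rating=2, brand=Erix) → rating = 2 → Yes.
(category=toy, rating=3, brand=Delt) → rating = 3 → No.
(category=toy, rating=5, brand=Corv) → rating = 5 → No.
(category=food, rating=2, brand=Corv) → rating = 2 → Yes.
(category=toy, rating=5, brand=Delt) → rating = 5 → No.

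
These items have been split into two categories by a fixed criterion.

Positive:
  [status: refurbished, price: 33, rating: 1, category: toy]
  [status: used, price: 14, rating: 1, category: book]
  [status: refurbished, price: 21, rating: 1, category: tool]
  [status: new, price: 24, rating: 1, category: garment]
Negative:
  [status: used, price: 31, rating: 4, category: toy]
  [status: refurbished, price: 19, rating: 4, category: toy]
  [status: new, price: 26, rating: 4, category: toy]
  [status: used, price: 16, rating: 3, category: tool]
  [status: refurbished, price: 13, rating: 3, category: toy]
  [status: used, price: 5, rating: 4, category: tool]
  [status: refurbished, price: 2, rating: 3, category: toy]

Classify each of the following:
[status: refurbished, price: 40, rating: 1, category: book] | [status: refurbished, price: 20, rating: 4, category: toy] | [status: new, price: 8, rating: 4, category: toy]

Positive, Negative, Negative

The classifier is using: rating = 1.
[status: refurbished, price: 40, rating: 1, category: book] → rating = 1 → Positive. [status: refurbished, price: 20, rating: 4, category: toy] → rating = 4 → Negative. [status: new, price: 8, rating: 4, category: toy] → rating = 4 → Negative.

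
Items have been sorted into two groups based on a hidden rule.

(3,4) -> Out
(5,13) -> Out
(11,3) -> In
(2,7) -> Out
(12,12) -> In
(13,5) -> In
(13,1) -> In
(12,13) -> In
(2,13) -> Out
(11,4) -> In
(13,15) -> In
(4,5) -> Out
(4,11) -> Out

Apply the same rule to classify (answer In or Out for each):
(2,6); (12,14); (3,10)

Out, In, Out

One predicate separates the groups cleanly: first ≥ 7.
(2,6) → first 2 → Out. (12,14) → first 12 → In. (3,10) → first 3 → Out.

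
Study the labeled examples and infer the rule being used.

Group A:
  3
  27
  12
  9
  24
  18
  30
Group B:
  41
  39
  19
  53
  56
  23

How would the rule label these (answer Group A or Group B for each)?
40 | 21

Group B, Group A

One predicate separates the groups cleanly: multiple of 3 AND at most 30.
Group B: 40, since 40 = 3·13 + 1, 40 > 30. Group A: 21, since 21 = 3·7, 21 ≤ 30.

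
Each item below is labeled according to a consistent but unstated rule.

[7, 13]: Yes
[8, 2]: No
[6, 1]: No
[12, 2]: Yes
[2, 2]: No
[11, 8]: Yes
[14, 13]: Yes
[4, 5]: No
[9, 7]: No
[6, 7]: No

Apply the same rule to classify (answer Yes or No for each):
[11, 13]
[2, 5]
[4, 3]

Every 'Yes' example satisfies: max ≥ 11. None of the 'No' examples do.

Yes, No, No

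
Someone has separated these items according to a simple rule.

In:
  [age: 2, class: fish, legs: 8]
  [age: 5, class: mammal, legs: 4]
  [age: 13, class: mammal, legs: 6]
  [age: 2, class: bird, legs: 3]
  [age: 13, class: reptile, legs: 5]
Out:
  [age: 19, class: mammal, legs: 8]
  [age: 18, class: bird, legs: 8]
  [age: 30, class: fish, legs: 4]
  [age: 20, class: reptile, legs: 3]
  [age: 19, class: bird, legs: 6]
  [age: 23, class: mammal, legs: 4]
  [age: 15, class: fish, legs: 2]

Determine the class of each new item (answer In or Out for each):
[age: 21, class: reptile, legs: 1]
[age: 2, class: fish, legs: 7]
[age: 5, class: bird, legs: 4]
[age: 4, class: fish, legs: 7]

Out, In, In, In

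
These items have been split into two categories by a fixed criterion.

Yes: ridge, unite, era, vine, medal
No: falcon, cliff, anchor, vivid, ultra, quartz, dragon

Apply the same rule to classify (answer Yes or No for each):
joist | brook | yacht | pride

No, No, No, Yes

Rule: contains 'e'. This holds for each 'Yes' example and fails for each 'No' one.
joist: no 'e' — does not satisfy this, so No. brook: no 'e' — does not satisfy this, so No. yacht: no 'e' — does not satisfy this, so No. pride: has 'e' — has this property, so Yes.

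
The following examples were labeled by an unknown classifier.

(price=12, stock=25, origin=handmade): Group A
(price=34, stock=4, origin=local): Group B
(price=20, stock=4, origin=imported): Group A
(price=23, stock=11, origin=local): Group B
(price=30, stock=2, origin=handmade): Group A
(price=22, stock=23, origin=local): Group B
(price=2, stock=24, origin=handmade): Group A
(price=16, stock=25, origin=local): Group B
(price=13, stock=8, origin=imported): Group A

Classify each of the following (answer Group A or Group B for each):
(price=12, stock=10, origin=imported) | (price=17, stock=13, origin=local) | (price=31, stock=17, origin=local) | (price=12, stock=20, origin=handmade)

Comparing the two groups points to one rule — origin is not local.
(price=12, stock=10, origin=imported) — origin is imported, hence Group A.
(price=17, stock=13, origin=local) — origin is local, hence Group B.
(price=31, stock=17, origin=local) — origin is local, hence Group B.
(price=12, stock=20, origin=handmade) — origin is handmade, hence Group A.

Group A, Group B, Group B, Group A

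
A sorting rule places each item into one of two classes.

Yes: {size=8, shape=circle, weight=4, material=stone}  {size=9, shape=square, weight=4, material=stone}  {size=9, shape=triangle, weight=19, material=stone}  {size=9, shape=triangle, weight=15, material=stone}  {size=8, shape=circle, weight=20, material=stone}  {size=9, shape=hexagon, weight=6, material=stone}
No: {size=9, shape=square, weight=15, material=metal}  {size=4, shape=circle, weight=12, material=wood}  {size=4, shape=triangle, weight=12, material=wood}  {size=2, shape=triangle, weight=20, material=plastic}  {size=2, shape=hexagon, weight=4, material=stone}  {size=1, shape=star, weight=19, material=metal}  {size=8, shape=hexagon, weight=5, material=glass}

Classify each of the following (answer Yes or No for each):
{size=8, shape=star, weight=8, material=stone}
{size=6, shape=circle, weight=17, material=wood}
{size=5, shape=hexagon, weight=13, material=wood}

Yes, No, No

The pattern is that an item is 'Yes' exactly when: material is stone AND size ≥ 4.
{size=8, shape=star, weight=8, material=stone} — material is stone, size = 8, hence Yes. {size=6, shape=circle, weight=17, material=wood} — material is wood, size = 6, hence No. {size=5, shape=hexagon, weight=13, material=wood} — material is wood, size = 5, hence No.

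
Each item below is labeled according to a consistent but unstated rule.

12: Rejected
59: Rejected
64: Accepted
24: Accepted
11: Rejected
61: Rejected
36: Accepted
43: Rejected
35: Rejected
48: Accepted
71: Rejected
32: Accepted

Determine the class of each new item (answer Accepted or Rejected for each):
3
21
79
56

All 'Accepted' examples share one property — even AND at least 24 — and every 'Rejected' example lacks it.
Rejected: 3, since 3 is odd, 3 < 24.
Rejected: 21, since 21 is odd, 21 < 24.
Rejected: 79, since 79 is odd, 79 ≥ 24.
Accepted: 56, since 56 is even, 56 ≥ 24.

Rejected, Rejected, Rejected, Accepted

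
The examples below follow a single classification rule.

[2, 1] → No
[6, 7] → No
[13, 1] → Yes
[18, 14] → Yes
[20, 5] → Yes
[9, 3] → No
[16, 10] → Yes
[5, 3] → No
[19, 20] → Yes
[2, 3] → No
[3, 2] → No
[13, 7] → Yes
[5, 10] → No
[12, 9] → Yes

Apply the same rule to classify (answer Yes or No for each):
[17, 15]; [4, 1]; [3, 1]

Yes, No, No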